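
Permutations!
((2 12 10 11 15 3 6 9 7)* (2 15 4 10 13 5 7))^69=(2 3 5)(6 7 12)(9 15 13)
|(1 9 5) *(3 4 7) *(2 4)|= 12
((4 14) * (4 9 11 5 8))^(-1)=((4 14 9 11 5 8))^(-1)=(4 8 5 11 9 14)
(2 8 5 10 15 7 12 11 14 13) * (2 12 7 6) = [0, 1, 8, 3, 4, 10, 2, 7, 5, 9, 15, 14, 11, 12, 13, 6] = (2 8 5 10 15 6)(11 14 13 12)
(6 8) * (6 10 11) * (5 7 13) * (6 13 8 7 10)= (5 10 11 13)(6 7 8)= [0, 1, 2, 3, 4, 10, 7, 8, 6, 9, 11, 13, 12, 5]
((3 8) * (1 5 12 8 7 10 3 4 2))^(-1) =((1 5 12 8 4 2)(3 7 10))^(-1) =(1 2 4 8 12 5)(3 10 7)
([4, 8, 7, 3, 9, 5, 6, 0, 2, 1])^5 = [2, 4, 1, 3, 7, 5, 6, 8, 9, 0]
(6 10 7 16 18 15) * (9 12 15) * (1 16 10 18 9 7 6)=(1 16 9 12 15)(6 18 7 10)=[0, 16, 2, 3, 4, 5, 18, 10, 8, 12, 6, 11, 15, 13, 14, 1, 9, 17, 7]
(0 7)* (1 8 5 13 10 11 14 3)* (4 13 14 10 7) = (0 4 13 7)(1 8 5 14 3)(10 11) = [4, 8, 2, 1, 13, 14, 6, 0, 5, 9, 11, 10, 12, 7, 3]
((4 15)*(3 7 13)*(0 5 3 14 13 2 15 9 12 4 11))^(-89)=((0 5 3 7 2 15 11)(4 9 12)(13 14))^(-89)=(0 3 2 11 5 7 15)(4 9 12)(13 14)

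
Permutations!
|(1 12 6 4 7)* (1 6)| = 6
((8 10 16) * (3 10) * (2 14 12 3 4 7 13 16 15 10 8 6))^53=((2 14 12 3 8 4 7 13 16 6)(10 15))^53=(2 3 7 6 12 4 16 14 8 13)(10 15)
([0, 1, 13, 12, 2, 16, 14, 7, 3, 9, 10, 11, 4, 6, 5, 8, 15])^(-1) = (2 4 12 3 8 15 16 5 14 6 13)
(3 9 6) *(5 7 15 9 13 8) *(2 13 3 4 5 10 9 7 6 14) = (2 13 8 10 9 14)(4 5 6)(7 15) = [0, 1, 13, 3, 5, 6, 4, 15, 10, 14, 9, 11, 12, 8, 2, 7]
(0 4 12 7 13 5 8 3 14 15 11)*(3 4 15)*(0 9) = (0 15 11 9)(3 14)(4 12 7 13 5 8) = [15, 1, 2, 14, 12, 8, 6, 13, 4, 0, 10, 9, 7, 5, 3, 11]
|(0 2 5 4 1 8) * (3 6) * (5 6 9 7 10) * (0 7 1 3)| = |(0 2 6)(1 8 7 10 5 4 3 9)| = 24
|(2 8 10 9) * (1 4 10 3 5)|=|(1 4 10 9 2 8 3 5)|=8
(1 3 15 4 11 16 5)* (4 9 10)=(1 3 15 9 10 4 11 16 5)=[0, 3, 2, 15, 11, 1, 6, 7, 8, 10, 4, 16, 12, 13, 14, 9, 5]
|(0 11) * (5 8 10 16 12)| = 10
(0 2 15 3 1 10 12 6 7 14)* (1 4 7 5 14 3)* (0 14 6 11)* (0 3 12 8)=(0 2 15 1 10 8)(3 4 7 12 11)(5 6)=[2, 10, 15, 4, 7, 6, 5, 12, 0, 9, 8, 3, 11, 13, 14, 1]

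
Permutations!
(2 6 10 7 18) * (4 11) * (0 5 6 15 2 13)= (0 5 6 10 7 18 13)(2 15)(4 11)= [5, 1, 15, 3, 11, 6, 10, 18, 8, 9, 7, 4, 12, 0, 14, 2, 16, 17, 13]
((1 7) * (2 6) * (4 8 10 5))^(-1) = ((1 7)(2 6)(4 8 10 5))^(-1) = (1 7)(2 6)(4 5 10 8)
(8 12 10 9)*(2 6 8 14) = (2 6 8 12 10 9 14) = [0, 1, 6, 3, 4, 5, 8, 7, 12, 14, 9, 11, 10, 13, 2]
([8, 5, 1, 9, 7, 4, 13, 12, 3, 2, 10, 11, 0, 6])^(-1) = (0 12 7 4 5 1 2 9 3 8)(6 13)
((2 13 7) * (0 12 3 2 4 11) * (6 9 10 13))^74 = ((0 12 3 2 6 9 10 13 7 4 11))^74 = (0 7 9 3 11 13 6 12 4 10 2)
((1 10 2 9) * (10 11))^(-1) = (1 9 2 10 11)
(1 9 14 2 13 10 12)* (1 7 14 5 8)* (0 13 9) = [13, 0, 9, 3, 4, 8, 6, 14, 1, 5, 12, 11, 7, 10, 2] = (0 13 10 12 7 14 2 9 5 8 1)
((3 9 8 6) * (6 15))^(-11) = (3 6 15 8 9)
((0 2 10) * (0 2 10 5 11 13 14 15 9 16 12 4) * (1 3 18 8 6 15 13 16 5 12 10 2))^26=(0 12)(1 6 11 3 15 16 18 9 10 8 5)(2 4)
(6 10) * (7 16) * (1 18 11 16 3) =(1 18 11 16 7 3)(6 10) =[0, 18, 2, 1, 4, 5, 10, 3, 8, 9, 6, 16, 12, 13, 14, 15, 7, 17, 11]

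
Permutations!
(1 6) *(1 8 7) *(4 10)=(1 6 8 7)(4 10)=[0, 6, 2, 3, 10, 5, 8, 1, 7, 9, 4]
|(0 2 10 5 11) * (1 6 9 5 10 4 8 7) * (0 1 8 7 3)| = 30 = |(0 2 4 7 8 3)(1 6 9 5 11)|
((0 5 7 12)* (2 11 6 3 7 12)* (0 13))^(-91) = ((0 5 12 13)(2 11 6 3 7))^(-91) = (0 5 12 13)(2 7 3 6 11)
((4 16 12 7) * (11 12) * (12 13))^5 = ((4 16 11 13 12 7))^5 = (4 7 12 13 11 16)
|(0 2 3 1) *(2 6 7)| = |(0 6 7 2 3 1)| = 6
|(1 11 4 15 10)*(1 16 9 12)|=8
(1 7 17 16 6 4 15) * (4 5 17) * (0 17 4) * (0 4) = (0 17 16 6 5)(1 7 4 15) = [17, 7, 2, 3, 15, 0, 5, 4, 8, 9, 10, 11, 12, 13, 14, 1, 6, 16]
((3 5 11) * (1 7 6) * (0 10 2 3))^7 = ((0 10 2 3 5 11)(1 7 6))^7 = (0 10 2 3 5 11)(1 7 6)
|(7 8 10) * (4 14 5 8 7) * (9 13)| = |(4 14 5 8 10)(9 13)| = 10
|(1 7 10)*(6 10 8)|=5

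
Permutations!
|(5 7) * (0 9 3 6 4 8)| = 6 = |(0 9 3 6 4 8)(5 7)|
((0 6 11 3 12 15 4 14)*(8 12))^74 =(0 11 8 15 14 6 3 12 4)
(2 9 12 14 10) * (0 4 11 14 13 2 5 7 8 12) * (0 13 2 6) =(0 4 11 14 10 5 7 8 12 2 9 13 6) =[4, 1, 9, 3, 11, 7, 0, 8, 12, 13, 5, 14, 2, 6, 10]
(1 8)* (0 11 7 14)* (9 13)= (0 11 7 14)(1 8)(9 13)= [11, 8, 2, 3, 4, 5, 6, 14, 1, 13, 10, 7, 12, 9, 0]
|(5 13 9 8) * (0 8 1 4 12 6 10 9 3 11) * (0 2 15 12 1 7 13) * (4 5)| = |(0 8 4 1 5)(2 15 12 6 10 9 7 13 3 11)| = 10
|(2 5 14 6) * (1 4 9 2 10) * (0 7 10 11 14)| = |(0 7 10 1 4 9 2 5)(6 11 14)| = 24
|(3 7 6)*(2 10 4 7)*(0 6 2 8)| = |(0 6 3 8)(2 10 4 7)| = 4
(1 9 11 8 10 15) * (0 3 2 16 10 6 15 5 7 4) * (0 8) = (0 3 2 16 10 5 7 4 8 6 15 1 9 11) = [3, 9, 16, 2, 8, 7, 15, 4, 6, 11, 5, 0, 12, 13, 14, 1, 10]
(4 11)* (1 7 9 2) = (1 7 9 2)(4 11) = [0, 7, 1, 3, 11, 5, 6, 9, 8, 2, 10, 4]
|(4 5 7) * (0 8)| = 6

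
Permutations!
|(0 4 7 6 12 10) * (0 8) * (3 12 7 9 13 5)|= |(0 4 9 13 5 3 12 10 8)(6 7)|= 18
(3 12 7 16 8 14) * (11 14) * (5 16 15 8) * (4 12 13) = (3 13 4 12 7 15 8 11 14)(5 16) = [0, 1, 2, 13, 12, 16, 6, 15, 11, 9, 10, 14, 7, 4, 3, 8, 5]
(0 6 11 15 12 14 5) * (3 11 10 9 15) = (0 6 10 9 15 12 14 5)(3 11) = [6, 1, 2, 11, 4, 0, 10, 7, 8, 15, 9, 3, 14, 13, 5, 12]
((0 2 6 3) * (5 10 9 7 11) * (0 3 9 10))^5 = (0 11 9 2 5 7 6)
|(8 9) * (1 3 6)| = 6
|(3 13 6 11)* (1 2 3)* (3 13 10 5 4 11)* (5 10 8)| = 9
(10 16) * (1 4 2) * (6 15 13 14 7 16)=(1 4 2)(6 15 13 14 7 16 10)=[0, 4, 1, 3, 2, 5, 15, 16, 8, 9, 6, 11, 12, 14, 7, 13, 10]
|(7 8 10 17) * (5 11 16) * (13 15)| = 12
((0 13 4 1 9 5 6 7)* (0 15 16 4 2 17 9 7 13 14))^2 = (1 15 4 7 16)(2 9 6)(5 13 17)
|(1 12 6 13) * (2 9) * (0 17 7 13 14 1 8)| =|(0 17 7 13 8)(1 12 6 14)(2 9)| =20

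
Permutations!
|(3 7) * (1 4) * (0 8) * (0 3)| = |(0 8 3 7)(1 4)| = 4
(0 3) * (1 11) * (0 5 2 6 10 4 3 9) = [9, 11, 6, 5, 3, 2, 10, 7, 8, 0, 4, 1] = (0 9)(1 11)(2 6 10 4 3 5)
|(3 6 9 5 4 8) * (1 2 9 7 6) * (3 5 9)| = |(9)(1 2 3)(4 8 5)(6 7)| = 6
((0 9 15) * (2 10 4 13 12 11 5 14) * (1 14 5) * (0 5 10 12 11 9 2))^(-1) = (0 14 1 11 13 4 10 5 15 9 12 2) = ((0 2 12 9 15 5 10 4 13 11 1 14))^(-1)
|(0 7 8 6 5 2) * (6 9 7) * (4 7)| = |(0 6 5 2)(4 7 8 9)| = 4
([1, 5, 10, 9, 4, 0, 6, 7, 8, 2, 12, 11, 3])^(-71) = [1, 5, 9, 12, 4, 0, 6, 7, 8, 3, 2, 11, 10]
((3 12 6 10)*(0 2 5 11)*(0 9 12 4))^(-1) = ((0 2 5 11 9 12 6 10 3 4))^(-1) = (0 4 3 10 6 12 9 11 5 2)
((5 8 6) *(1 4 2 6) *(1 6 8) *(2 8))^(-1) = ((1 4 8 6 5))^(-1) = (1 5 6 8 4)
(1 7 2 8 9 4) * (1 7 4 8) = (1 4 7 2)(8 9) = [0, 4, 1, 3, 7, 5, 6, 2, 9, 8]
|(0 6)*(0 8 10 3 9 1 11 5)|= 9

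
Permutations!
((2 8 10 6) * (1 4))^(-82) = (2 10)(6 8)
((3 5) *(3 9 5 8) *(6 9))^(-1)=((3 8)(5 6 9))^(-1)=(3 8)(5 9 6)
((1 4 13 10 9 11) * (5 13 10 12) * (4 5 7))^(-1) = (1 11 9 10 4 7 12 13 5)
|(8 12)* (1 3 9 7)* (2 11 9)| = 6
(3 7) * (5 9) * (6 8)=[0, 1, 2, 7, 4, 9, 8, 3, 6, 5]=(3 7)(5 9)(6 8)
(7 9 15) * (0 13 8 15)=(0 13 8 15 7 9)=[13, 1, 2, 3, 4, 5, 6, 9, 15, 0, 10, 11, 12, 8, 14, 7]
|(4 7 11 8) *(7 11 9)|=6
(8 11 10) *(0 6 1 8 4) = (0 6 1 8 11 10 4) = [6, 8, 2, 3, 0, 5, 1, 7, 11, 9, 4, 10]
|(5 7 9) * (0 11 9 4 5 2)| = 12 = |(0 11 9 2)(4 5 7)|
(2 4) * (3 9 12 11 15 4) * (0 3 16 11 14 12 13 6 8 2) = [3, 1, 16, 9, 0, 5, 8, 7, 2, 13, 10, 15, 14, 6, 12, 4, 11] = (0 3 9 13 6 8 2 16 11 15 4)(12 14)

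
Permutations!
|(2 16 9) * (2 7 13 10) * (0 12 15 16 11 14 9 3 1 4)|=7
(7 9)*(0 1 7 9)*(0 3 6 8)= (9)(0 1 7 3 6 8)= [1, 7, 2, 6, 4, 5, 8, 3, 0, 9]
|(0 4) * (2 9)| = 2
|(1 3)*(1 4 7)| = 4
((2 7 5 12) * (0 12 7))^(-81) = ((0 12 2)(5 7))^(-81) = (12)(5 7)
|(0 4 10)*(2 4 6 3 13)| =7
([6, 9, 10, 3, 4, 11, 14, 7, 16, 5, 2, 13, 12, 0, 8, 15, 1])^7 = (0 5 16 6 11 1 14 13 9 8)(2 10)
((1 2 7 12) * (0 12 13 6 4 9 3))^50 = ((0 12 1 2 7 13 6 4 9 3))^50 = (13)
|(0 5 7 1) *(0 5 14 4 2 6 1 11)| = 9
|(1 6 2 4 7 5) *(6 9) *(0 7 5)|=6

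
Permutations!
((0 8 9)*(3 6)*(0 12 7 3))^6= (0 6 3 7 12 9 8)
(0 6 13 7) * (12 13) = (0 6 12 13 7) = [6, 1, 2, 3, 4, 5, 12, 0, 8, 9, 10, 11, 13, 7]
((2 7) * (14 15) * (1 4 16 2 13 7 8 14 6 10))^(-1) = ((1 4 16 2 8 14 15 6 10)(7 13))^(-1) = (1 10 6 15 14 8 2 16 4)(7 13)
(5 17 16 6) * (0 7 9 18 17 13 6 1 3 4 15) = (0 7 9 18 17 16 1 3 4 15)(5 13 6) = [7, 3, 2, 4, 15, 13, 5, 9, 8, 18, 10, 11, 12, 6, 14, 0, 1, 16, 17]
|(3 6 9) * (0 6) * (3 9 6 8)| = 3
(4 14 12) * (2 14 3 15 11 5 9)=(2 14 12 4 3 15 11 5 9)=[0, 1, 14, 15, 3, 9, 6, 7, 8, 2, 10, 5, 4, 13, 12, 11]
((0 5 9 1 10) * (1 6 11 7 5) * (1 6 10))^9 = (0 11 5 10 6 7 9)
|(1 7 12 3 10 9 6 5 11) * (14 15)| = 18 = |(1 7 12 3 10 9 6 5 11)(14 15)|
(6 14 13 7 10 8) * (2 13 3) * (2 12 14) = [0, 1, 13, 12, 4, 5, 2, 10, 6, 9, 8, 11, 14, 7, 3] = (2 13 7 10 8 6)(3 12 14)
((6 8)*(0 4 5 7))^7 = (0 7 5 4)(6 8)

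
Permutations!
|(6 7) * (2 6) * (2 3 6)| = |(3 6 7)| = 3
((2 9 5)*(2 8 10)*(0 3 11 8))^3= (0 8 9 3 10 5 11 2)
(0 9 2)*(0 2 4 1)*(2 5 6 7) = (0 9 4 1)(2 5 6 7) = [9, 0, 5, 3, 1, 6, 7, 2, 8, 4]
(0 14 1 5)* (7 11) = (0 14 1 5)(7 11) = [14, 5, 2, 3, 4, 0, 6, 11, 8, 9, 10, 7, 12, 13, 1]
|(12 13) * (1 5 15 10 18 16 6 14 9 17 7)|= 22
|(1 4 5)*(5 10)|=4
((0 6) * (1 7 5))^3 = (7)(0 6)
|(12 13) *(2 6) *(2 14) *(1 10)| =6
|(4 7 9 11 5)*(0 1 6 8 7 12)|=10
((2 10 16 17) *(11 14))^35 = (2 17 16 10)(11 14)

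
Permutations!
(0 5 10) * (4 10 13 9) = [5, 1, 2, 3, 10, 13, 6, 7, 8, 4, 0, 11, 12, 9] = (0 5 13 9 4 10)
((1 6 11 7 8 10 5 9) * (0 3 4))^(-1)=((0 3 4)(1 6 11 7 8 10 5 9))^(-1)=(0 4 3)(1 9 5 10 8 7 11 6)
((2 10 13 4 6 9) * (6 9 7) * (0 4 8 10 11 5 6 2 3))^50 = ((0 4 9 3)(2 11 5 6 7)(8 10 13))^50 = (0 9)(3 4)(8 13 10)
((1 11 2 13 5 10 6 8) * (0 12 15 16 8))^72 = (16)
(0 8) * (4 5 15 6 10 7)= (0 8)(4 5 15 6 10 7)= [8, 1, 2, 3, 5, 15, 10, 4, 0, 9, 7, 11, 12, 13, 14, 6]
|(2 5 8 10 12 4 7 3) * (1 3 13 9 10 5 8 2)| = |(1 3)(2 8 5)(4 7 13 9 10 12)| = 6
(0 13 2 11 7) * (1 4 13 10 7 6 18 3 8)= (0 10 7)(1 4 13 2 11 6 18 3 8)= [10, 4, 11, 8, 13, 5, 18, 0, 1, 9, 7, 6, 12, 2, 14, 15, 16, 17, 3]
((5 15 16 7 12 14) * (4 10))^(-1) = (4 10)(5 14 12 7 16 15)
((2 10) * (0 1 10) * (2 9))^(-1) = (0 2 9 10 1)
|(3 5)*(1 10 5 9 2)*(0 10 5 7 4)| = |(0 10 7 4)(1 5 3 9 2)| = 20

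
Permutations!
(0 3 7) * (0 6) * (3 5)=(0 5 3 7 6)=[5, 1, 2, 7, 4, 3, 0, 6]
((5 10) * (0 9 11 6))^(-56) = (11)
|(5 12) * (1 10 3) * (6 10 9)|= 10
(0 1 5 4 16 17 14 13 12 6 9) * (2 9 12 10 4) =(0 1 5 2 9)(4 16 17 14 13 10)(6 12) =[1, 5, 9, 3, 16, 2, 12, 7, 8, 0, 4, 11, 6, 10, 13, 15, 17, 14]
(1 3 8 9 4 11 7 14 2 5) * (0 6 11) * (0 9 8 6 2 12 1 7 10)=(0 2 5 7 14 12 1 3 6 11 10)(4 9)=[2, 3, 5, 6, 9, 7, 11, 14, 8, 4, 0, 10, 1, 13, 12]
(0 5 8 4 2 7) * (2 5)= (0 2 7)(4 5 8)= [2, 1, 7, 3, 5, 8, 6, 0, 4]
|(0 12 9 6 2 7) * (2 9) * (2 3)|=|(0 12 3 2 7)(6 9)|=10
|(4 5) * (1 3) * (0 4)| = |(0 4 5)(1 3)| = 6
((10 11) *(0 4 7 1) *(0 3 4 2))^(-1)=((0 2)(1 3 4 7)(10 11))^(-1)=(0 2)(1 7 4 3)(10 11)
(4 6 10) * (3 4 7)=(3 4 6 10 7)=[0, 1, 2, 4, 6, 5, 10, 3, 8, 9, 7]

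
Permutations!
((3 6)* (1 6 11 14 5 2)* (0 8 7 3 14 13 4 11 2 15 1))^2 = ((0 8 7 3 2)(1 6 14 5 15)(4 11 13))^2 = (0 7 2 8 3)(1 14 15 6 5)(4 13 11)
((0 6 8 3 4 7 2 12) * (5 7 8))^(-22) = ((0 6 5 7 2 12)(3 4 8))^(-22) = (0 5 2)(3 8 4)(6 7 12)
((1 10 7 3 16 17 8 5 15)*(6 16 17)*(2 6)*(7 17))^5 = (1 15 5 8 17 10)(2 16 6)(3 7)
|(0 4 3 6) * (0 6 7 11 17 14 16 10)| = |(0 4 3 7 11 17 14 16 10)| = 9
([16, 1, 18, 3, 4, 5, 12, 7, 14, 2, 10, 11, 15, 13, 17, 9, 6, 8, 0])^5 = [9, 1, 12, 3, 4, 5, 18, 7, 17, 6, 10, 11, 0, 13, 8, 16, 2, 14, 15]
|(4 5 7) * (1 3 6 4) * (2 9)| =6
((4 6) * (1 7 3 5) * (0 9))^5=(0 9)(1 7 3 5)(4 6)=((0 9)(1 7 3 5)(4 6))^5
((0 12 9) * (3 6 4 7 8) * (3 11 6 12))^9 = (0 3 12 9)(4 6 11 8 7)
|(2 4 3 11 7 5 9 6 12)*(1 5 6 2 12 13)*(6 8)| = 11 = |(1 5 9 2 4 3 11 7 8 6 13)|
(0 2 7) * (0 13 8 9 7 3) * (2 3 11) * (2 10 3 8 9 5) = [8, 1, 11, 0, 4, 2, 6, 13, 5, 7, 3, 10, 12, 9] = (0 8 5 2 11 10 3)(7 13 9)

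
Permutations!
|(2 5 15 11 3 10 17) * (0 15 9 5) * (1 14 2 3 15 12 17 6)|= 18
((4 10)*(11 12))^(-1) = (4 10)(11 12)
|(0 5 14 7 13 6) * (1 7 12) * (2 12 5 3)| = 8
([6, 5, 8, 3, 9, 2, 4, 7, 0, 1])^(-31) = (0 6 4 9 1 5 2 8)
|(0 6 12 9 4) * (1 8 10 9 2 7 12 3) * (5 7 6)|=12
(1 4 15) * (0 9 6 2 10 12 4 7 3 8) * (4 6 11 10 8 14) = (0 9 11 10 12 6 2 8)(1 7 3 14 4 15) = [9, 7, 8, 14, 15, 5, 2, 3, 0, 11, 12, 10, 6, 13, 4, 1]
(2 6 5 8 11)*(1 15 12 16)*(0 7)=(0 7)(1 15 12 16)(2 6 5 8 11)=[7, 15, 6, 3, 4, 8, 5, 0, 11, 9, 10, 2, 16, 13, 14, 12, 1]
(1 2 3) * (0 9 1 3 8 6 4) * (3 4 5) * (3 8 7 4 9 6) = (0 6 5 8 3 9 1 2 7 4) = [6, 2, 7, 9, 0, 8, 5, 4, 3, 1]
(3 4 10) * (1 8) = (1 8)(3 4 10) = [0, 8, 2, 4, 10, 5, 6, 7, 1, 9, 3]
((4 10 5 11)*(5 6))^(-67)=(4 5 10 11 6)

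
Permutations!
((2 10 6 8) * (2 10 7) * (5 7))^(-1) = ((2 5 7)(6 8 10))^(-1) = (2 7 5)(6 10 8)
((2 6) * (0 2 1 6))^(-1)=(0 2)(1 6)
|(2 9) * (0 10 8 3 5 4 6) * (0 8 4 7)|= 8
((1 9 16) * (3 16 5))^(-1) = (1 16 3 5 9)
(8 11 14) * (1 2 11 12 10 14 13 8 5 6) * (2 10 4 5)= (1 10 14 2 11 13 8 12 4 5 6)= [0, 10, 11, 3, 5, 6, 1, 7, 12, 9, 14, 13, 4, 8, 2]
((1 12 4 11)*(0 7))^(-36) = ((0 7)(1 12 4 11))^(-36) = (12)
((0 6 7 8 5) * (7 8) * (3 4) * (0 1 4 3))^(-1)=((0 6 8 5 1 4))^(-1)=(0 4 1 5 8 6)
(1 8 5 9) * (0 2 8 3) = (0 2 8 5 9 1 3) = [2, 3, 8, 0, 4, 9, 6, 7, 5, 1]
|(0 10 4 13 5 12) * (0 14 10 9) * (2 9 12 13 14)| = |(0 12 2 9)(4 14 10)(5 13)| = 12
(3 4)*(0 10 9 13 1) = (0 10 9 13 1)(3 4) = [10, 0, 2, 4, 3, 5, 6, 7, 8, 13, 9, 11, 12, 1]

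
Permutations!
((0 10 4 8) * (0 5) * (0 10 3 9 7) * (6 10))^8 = (4 6 8 10 5)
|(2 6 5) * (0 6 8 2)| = 6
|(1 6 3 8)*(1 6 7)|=6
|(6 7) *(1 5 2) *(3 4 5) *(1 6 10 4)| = |(1 3)(2 6 7 10 4 5)| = 6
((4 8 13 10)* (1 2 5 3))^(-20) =((1 2 5 3)(4 8 13 10))^(-20) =(13)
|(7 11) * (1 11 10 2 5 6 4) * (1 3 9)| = 10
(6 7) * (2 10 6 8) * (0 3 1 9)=[3, 9, 10, 1, 4, 5, 7, 8, 2, 0, 6]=(0 3 1 9)(2 10 6 7 8)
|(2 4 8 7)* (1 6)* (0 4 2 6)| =6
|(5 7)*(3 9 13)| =6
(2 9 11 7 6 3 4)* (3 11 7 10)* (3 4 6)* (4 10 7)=(2 9 4)(3 6 11 7)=[0, 1, 9, 6, 2, 5, 11, 3, 8, 4, 10, 7]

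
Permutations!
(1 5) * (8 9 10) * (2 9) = [0, 5, 9, 3, 4, 1, 6, 7, 2, 10, 8] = (1 5)(2 9 10 8)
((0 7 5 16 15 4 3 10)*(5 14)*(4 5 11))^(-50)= (0 10 3 4 11 14 7)(5 16 15)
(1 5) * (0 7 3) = (0 7 3)(1 5) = [7, 5, 2, 0, 4, 1, 6, 3]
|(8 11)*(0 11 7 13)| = 5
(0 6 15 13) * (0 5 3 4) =[6, 1, 2, 4, 0, 3, 15, 7, 8, 9, 10, 11, 12, 5, 14, 13] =(0 6 15 13 5 3 4)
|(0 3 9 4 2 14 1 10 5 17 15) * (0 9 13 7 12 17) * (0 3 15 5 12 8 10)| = 56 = |(0 15 9 4 2 14 1)(3 13 7 8 10 12 17 5)|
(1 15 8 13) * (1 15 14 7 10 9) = (1 14 7 10 9)(8 13 15) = [0, 14, 2, 3, 4, 5, 6, 10, 13, 1, 9, 11, 12, 15, 7, 8]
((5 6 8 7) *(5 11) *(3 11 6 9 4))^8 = (3 9 11 4 5)(6 7 8)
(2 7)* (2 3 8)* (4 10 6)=(2 7 3 8)(4 10 6)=[0, 1, 7, 8, 10, 5, 4, 3, 2, 9, 6]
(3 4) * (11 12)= [0, 1, 2, 4, 3, 5, 6, 7, 8, 9, 10, 12, 11]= (3 4)(11 12)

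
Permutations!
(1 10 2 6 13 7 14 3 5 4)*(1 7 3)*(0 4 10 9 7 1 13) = (0 4 1 9 7 14 13 3 5 10 2 6) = [4, 9, 6, 5, 1, 10, 0, 14, 8, 7, 2, 11, 12, 3, 13]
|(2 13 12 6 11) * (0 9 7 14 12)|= 9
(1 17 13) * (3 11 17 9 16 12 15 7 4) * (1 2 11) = (1 9 16 12 15 7 4 3)(2 11 17 13) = [0, 9, 11, 1, 3, 5, 6, 4, 8, 16, 10, 17, 15, 2, 14, 7, 12, 13]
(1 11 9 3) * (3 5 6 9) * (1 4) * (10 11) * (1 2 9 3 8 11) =(1 10)(2 9 5 6 3 4)(8 11) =[0, 10, 9, 4, 2, 6, 3, 7, 11, 5, 1, 8]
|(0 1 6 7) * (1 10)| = |(0 10 1 6 7)| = 5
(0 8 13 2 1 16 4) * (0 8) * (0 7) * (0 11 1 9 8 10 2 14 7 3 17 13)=(0 3 17 13 14 7 11 1 16 4 10 2 9 8)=[3, 16, 9, 17, 10, 5, 6, 11, 0, 8, 2, 1, 12, 14, 7, 15, 4, 13]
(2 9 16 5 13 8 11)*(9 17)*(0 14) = [14, 1, 17, 3, 4, 13, 6, 7, 11, 16, 10, 2, 12, 8, 0, 15, 5, 9] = (0 14)(2 17 9 16 5 13 8 11)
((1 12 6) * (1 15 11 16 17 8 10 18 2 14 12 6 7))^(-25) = (1 6 15 11 16 17 8 10 18 2 14 12 7)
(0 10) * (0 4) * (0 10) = (4 10) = [0, 1, 2, 3, 10, 5, 6, 7, 8, 9, 4]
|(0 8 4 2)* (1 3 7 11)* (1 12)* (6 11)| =12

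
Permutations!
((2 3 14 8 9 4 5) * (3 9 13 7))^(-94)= (2 4)(3 14 8 13 7)(5 9)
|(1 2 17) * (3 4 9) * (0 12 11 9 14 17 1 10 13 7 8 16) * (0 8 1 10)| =40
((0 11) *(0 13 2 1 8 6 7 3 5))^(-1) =(0 5 3 7 6 8 1 2 13 11)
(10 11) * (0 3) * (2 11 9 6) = (0 3)(2 11 10 9 6) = [3, 1, 11, 0, 4, 5, 2, 7, 8, 6, 9, 10]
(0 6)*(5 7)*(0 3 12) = [6, 1, 2, 12, 4, 7, 3, 5, 8, 9, 10, 11, 0] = (0 6 3 12)(5 7)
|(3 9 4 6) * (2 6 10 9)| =|(2 6 3)(4 10 9)| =3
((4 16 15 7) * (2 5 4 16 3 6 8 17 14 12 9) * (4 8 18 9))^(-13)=((2 5 8 17 14 12 4 3 6 18 9)(7 16 15))^(-13)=(2 18 3 12 17 5 9 6 4 14 8)(7 15 16)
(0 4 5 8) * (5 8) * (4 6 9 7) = (0 6 9 7 4 8) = [6, 1, 2, 3, 8, 5, 9, 4, 0, 7]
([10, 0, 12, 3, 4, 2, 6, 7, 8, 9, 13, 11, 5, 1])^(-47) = [10, 0, 12, 3, 4, 2, 6, 7, 8, 9, 13, 11, 5, 1]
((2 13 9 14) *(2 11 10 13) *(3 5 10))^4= (3 9 5 14 10 11 13)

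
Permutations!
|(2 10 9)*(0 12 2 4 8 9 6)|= 15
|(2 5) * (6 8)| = |(2 5)(6 8)| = 2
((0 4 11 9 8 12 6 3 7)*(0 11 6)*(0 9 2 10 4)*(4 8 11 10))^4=(2 7 9 6 8)(3 12 4 10 11)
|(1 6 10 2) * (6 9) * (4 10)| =6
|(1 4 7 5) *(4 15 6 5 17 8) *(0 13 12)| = 12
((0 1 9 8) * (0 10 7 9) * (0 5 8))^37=(0 5 10 9 1 8 7)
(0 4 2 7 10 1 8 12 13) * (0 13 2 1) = (13)(0 4 1 8 12 2 7 10) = [4, 8, 7, 3, 1, 5, 6, 10, 12, 9, 0, 11, 2, 13]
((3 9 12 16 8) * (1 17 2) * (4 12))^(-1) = ((1 17 2)(3 9 4 12 16 8))^(-1) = (1 2 17)(3 8 16 12 4 9)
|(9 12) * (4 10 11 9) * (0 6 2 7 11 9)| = |(0 6 2 7 11)(4 10 9 12)| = 20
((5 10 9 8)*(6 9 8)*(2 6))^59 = ((2 6 9)(5 10 8))^59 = (2 9 6)(5 8 10)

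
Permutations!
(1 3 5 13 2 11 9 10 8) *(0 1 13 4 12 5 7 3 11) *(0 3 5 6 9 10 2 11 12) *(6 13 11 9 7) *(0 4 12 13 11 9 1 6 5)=(0 6 7)(1 13)(2 3 5 12 11 10 8 9)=[6, 13, 3, 5, 4, 12, 7, 0, 9, 2, 8, 10, 11, 1]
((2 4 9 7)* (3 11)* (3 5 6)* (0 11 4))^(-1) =(0 2 7 9 4 3 6 5 11)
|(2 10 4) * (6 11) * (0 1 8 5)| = |(0 1 8 5)(2 10 4)(6 11)| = 12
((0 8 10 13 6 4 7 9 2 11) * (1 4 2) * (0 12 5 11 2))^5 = ((0 8 10 13 6)(1 4 7 9)(5 11 12))^5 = (13)(1 4 7 9)(5 12 11)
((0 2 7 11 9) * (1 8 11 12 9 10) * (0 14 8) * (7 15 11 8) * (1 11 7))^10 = ((0 2 15 7 12 9 14 1)(10 11))^10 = (0 15 12 14)(1 2 7 9)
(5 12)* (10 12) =(5 10 12) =[0, 1, 2, 3, 4, 10, 6, 7, 8, 9, 12, 11, 5]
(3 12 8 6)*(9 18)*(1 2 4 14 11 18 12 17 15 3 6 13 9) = (1 2 4 14 11 18)(3 17 15)(8 13 9 12) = [0, 2, 4, 17, 14, 5, 6, 7, 13, 12, 10, 18, 8, 9, 11, 3, 16, 15, 1]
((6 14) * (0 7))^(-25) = (0 7)(6 14)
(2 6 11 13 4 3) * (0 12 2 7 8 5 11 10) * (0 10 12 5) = (0 5 11 13 4 3 7 8)(2 6 12) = [5, 1, 6, 7, 3, 11, 12, 8, 0, 9, 10, 13, 2, 4]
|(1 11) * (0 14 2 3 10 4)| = |(0 14 2 3 10 4)(1 11)| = 6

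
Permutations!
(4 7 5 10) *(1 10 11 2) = [0, 10, 1, 3, 7, 11, 6, 5, 8, 9, 4, 2] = (1 10 4 7 5 11 2)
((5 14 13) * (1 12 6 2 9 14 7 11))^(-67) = ((1 12 6 2 9 14 13 5 7 11))^(-67) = (1 2 13 11 6 14 7 12 9 5)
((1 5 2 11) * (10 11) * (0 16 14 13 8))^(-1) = (0 8 13 14 16)(1 11 10 2 5)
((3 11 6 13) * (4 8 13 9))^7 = ((3 11 6 9 4 8 13))^7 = (13)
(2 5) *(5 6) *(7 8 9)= [0, 1, 6, 3, 4, 2, 5, 8, 9, 7]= (2 6 5)(7 8 9)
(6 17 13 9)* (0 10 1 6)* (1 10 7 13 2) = (0 7 13 9)(1 6 17 2) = [7, 6, 1, 3, 4, 5, 17, 13, 8, 0, 10, 11, 12, 9, 14, 15, 16, 2]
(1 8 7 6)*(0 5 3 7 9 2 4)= [5, 8, 4, 7, 0, 3, 1, 6, 9, 2]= (0 5 3 7 6 1 8 9 2 4)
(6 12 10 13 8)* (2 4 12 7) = (2 4 12 10 13 8 6 7) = [0, 1, 4, 3, 12, 5, 7, 2, 6, 9, 13, 11, 10, 8]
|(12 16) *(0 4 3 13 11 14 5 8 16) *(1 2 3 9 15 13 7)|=|(0 4 9 15 13 11 14 5 8 16 12)(1 2 3 7)|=44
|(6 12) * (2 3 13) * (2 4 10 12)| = 7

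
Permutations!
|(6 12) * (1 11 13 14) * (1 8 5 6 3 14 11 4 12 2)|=18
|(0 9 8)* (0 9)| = 2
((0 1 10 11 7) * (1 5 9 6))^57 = ((0 5 9 6 1 10 11 7))^57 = (0 5 9 6 1 10 11 7)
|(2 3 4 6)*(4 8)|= |(2 3 8 4 6)|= 5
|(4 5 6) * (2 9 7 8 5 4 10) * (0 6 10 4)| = |(0 6 4)(2 9 7 8 5 10)| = 6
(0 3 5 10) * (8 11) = (0 3 5 10)(8 11) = [3, 1, 2, 5, 4, 10, 6, 7, 11, 9, 0, 8]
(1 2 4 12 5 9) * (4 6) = (1 2 6 4 12 5 9) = [0, 2, 6, 3, 12, 9, 4, 7, 8, 1, 10, 11, 5]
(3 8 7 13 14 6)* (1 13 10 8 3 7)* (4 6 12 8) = [0, 13, 2, 3, 6, 5, 7, 10, 1, 9, 4, 11, 8, 14, 12] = (1 13 14 12 8)(4 6 7 10)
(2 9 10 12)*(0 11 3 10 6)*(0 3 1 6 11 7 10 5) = (0 7 10 12 2 9 11 1 6 3 5) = [7, 6, 9, 5, 4, 0, 3, 10, 8, 11, 12, 1, 2]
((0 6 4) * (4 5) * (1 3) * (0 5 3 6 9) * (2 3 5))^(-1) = ((0 9)(1 6 5 4 2 3))^(-1) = (0 9)(1 3 2 4 5 6)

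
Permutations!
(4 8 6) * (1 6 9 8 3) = [0, 6, 2, 1, 3, 5, 4, 7, 9, 8] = (1 6 4 3)(8 9)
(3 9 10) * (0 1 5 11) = (0 1 5 11)(3 9 10) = [1, 5, 2, 9, 4, 11, 6, 7, 8, 10, 3, 0]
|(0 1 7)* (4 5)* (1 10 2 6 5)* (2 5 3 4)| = |(0 10 5 2 6 3 4 1 7)| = 9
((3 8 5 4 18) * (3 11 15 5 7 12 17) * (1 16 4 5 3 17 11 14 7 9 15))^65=((1 16 4 18 14 7 12 11)(3 8 9 15))^65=(1 16 4 18 14 7 12 11)(3 8 9 15)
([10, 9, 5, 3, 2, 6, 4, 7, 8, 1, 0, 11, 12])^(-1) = (12)(0 10)(1 9)(2 4 6 5)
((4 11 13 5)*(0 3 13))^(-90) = ((0 3 13 5 4 11))^(-90) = (13)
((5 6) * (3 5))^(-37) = (3 6 5)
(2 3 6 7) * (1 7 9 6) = (1 7 2 3)(6 9) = [0, 7, 3, 1, 4, 5, 9, 2, 8, 6]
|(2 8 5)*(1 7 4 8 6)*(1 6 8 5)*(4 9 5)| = 6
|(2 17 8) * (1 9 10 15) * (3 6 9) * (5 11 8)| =30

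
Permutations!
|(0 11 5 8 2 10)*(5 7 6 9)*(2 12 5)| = 21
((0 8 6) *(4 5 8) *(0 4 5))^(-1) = (0 4 6 8 5)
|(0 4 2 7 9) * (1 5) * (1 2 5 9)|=|(0 4 5 2 7 1 9)|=7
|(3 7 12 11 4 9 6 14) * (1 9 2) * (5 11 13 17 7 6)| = 12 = |(1 9 5 11 4 2)(3 6 14)(7 12 13 17)|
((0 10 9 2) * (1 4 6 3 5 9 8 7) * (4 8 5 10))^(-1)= (0 2 9 5 10 3 6 4)(1 7 8)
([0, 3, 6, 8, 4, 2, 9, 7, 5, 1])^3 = (1 5 9 8 6 3 2)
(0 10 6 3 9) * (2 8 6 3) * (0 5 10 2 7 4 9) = [2, 1, 8, 0, 9, 10, 7, 4, 6, 5, 3] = (0 2 8 6 7 4 9 5 10 3)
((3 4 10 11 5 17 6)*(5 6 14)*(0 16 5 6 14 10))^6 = (0 14 5 3 10)(4 11 16 6 17)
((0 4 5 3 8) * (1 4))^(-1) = (0 8 3 5 4 1) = ((0 1 4 5 3 8))^(-1)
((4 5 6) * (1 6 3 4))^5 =(1 6)(3 5 4)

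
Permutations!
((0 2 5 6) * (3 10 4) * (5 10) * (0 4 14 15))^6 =((0 2 10 14 15)(3 5 6 4))^6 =(0 2 10 14 15)(3 6)(4 5)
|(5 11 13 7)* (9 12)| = |(5 11 13 7)(9 12)| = 4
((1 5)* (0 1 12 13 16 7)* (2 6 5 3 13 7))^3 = (0 13 6 7 3 2 12 1 16 5)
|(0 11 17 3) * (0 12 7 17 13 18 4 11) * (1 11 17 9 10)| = 11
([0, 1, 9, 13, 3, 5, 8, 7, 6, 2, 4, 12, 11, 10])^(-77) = (2 9)(3 4 10 13)(6 8)(11 12)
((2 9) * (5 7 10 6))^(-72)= (10)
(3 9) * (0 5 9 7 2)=(0 5 9 3 7 2)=[5, 1, 0, 7, 4, 9, 6, 2, 8, 3]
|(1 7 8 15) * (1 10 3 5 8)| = 10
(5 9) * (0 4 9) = (0 4 9 5) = [4, 1, 2, 3, 9, 0, 6, 7, 8, 5]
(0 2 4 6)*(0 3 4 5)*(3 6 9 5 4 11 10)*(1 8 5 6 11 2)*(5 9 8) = (0 1 5)(2 4 8 9 6 11 10 3) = [1, 5, 4, 2, 8, 0, 11, 7, 9, 6, 3, 10]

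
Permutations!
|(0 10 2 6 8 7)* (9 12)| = |(0 10 2 6 8 7)(9 12)| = 6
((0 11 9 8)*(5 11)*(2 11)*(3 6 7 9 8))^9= ((0 5 2 11 8)(3 6 7 9))^9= (0 8 11 2 5)(3 6 7 9)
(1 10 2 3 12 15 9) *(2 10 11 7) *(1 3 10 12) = [0, 11, 10, 1, 4, 5, 6, 2, 8, 3, 12, 7, 15, 13, 14, 9] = (1 11 7 2 10 12 15 9 3)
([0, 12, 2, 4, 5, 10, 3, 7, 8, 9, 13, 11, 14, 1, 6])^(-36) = [0, 1, 2, 3, 4, 5, 6, 7, 8, 9, 10, 11, 12, 13, 14]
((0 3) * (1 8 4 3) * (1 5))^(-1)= (0 3 4 8 1 5)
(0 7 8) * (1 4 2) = [7, 4, 1, 3, 2, 5, 6, 8, 0] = (0 7 8)(1 4 2)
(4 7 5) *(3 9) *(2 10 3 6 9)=(2 10 3)(4 7 5)(6 9)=[0, 1, 10, 2, 7, 4, 9, 5, 8, 6, 3]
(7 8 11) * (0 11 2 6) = (0 11 7 8 2 6) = [11, 1, 6, 3, 4, 5, 0, 8, 2, 9, 10, 7]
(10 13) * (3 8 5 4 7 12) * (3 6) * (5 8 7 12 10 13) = (13)(3 7 10 5 4 12 6) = [0, 1, 2, 7, 12, 4, 3, 10, 8, 9, 5, 11, 6, 13]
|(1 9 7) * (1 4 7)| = 2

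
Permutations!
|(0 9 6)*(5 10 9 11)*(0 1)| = |(0 11 5 10 9 6 1)| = 7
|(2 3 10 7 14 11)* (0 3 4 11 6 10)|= |(0 3)(2 4 11)(6 10 7 14)|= 12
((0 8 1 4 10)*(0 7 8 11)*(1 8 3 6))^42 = ((0 11)(1 4 10 7 3 6))^42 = (11)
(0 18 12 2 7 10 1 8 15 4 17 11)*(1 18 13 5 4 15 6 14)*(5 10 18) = (0 13 10 5 4 17 11)(1 8 6 14)(2 7 18 12) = [13, 8, 7, 3, 17, 4, 14, 18, 6, 9, 5, 0, 2, 10, 1, 15, 16, 11, 12]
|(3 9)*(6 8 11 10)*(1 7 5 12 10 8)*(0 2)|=|(0 2)(1 7 5 12 10 6)(3 9)(8 11)|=6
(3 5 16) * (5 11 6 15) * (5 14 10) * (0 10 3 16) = (16)(0 10 5)(3 11 6 15 14) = [10, 1, 2, 11, 4, 0, 15, 7, 8, 9, 5, 6, 12, 13, 3, 14, 16]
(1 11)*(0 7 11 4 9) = [7, 4, 2, 3, 9, 5, 6, 11, 8, 0, 10, 1] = (0 7 11 1 4 9)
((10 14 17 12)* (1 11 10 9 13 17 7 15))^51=(1 14)(7 11)(9 12 17 13)(10 15)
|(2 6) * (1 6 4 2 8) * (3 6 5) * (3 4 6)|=|(1 5 4 2 6 8)|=6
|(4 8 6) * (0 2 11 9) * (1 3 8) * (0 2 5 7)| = 15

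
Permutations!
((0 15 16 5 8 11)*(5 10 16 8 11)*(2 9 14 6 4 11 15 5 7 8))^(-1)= (0 11 4 6 14 9 2 15 5)(7 8)(10 16)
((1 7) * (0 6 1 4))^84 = (0 4 7 1 6)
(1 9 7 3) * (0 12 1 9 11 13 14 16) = (0 12 1 11 13 14 16)(3 9 7) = [12, 11, 2, 9, 4, 5, 6, 3, 8, 7, 10, 13, 1, 14, 16, 15, 0]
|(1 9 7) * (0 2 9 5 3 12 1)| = |(0 2 9 7)(1 5 3 12)| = 4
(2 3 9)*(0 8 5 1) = (0 8 5 1)(2 3 9) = [8, 0, 3, 9, 4, 1, 6, 7, 5, 2]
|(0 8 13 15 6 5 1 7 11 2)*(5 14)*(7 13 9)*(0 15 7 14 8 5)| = |(0 5 1 13 7 11 2 15 6 8 9 14)| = 12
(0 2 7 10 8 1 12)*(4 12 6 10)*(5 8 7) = (0 2 5 8 1 6 10 7 4 12) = [2, 6, 5, 3, 12, 8, 10, 4, 1, 9, 7, 11, 0]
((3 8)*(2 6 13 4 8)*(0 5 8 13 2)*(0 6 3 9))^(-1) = ((0 5 8 9)(2 3 6)(4 13))^(-1) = (0 9 8 5)(2 6 3)(4 13)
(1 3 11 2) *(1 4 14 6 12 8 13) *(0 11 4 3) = (0 11 2 3 4 14 6 12 8 13 1) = [11, 0, 3, 4, 14, 5, 12, 7, 13, 9, 10, 2, 8, 1, 6]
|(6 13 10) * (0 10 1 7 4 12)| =8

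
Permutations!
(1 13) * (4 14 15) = (1 13)(4 14 15) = [0, 13, 2, 3, 14, 5, 6, 7, 8, 9, 10, 11, 12, 1, 15, 4]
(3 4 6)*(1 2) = (1 2)(3 4 6) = [0, 2, 1, 4, 6, 5, 3]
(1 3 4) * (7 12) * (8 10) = (1 3 4)(7 12)(8 10) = [0, 3, 2, 4, 1, 5, 6, 12, 10, 9, 8, 11, 7]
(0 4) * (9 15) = (0 4)(9 15) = [4, 1, 2, 3, 0, 5, 6, 7, 8, 15, 10, 11, 12, 13, 14, 9]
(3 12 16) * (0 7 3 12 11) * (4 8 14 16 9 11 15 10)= [7, 1, 2, 15, 8, 5, 6, 3, 14, 11, 4, 0, 9, 13, 16, 10, 12]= (0 7 3 15 10 4 8 14 16 12 9 11)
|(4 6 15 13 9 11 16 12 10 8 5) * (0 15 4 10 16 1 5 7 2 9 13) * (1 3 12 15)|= |(0 1 5 10 8 7 2 9 11 3 12 16 15)(4 6)|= 26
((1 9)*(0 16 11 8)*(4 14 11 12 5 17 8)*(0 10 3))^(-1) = ((0 16 12 5 17 8 10 3)(1 9)(4 14 11))^(-1) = (0 3 10 8 17 5 12 16)(1 9)(4 11 14)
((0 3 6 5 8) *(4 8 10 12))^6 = (0 4 10 6)(3 8 12 5)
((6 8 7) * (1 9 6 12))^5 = ((1 9 6 8 7 12))^5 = (1 12 7 8 6 9)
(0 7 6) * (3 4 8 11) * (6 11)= (0 7 11 3 4 8 6)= [7, 1, 2, 4, 8, 5, 0, 11, 6, 9, 10, 3]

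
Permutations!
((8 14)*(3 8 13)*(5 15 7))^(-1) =(3 13 14 8)(5 7 15)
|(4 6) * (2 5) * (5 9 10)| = 4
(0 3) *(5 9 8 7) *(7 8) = (0 3)(5 9 7) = [3, 1, 2, 0, 4, 9, 6, 5, 8, 7]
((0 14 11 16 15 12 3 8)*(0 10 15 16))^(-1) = ((16)(0 14 11)(3 8 10 15 12))^(-1) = (16)(0 11 14)(3 12 15 10 8)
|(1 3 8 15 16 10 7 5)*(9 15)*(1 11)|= 10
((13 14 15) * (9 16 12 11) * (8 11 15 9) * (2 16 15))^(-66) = (16)(9 13)(14 15)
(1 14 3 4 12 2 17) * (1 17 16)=(17)(1 14 3 4 12 2 16)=[0, 14, 16, 4, 12, 5, 6, 7, 8, 9, 10, 11, 2, 13, 3, 15, 1, 17]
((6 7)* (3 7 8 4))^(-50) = ((3 7 6 8 4))^(-50) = (8)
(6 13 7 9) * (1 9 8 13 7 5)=(1 9 6 7 8 13 5)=[0, 9, 2, 3, 4, 1, 7, 8, 13, 6, 10, 11, 12, 5]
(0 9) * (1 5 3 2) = [9, 5, 1, 2, 4, 3, 6, 7, 8, 0] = (0 9)(1 5 3 2)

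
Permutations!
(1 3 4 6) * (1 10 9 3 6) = (1 6 10 9 3 4) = [0, 6, 2, 4, 1, 5, 10, 7, 8, 3, 9]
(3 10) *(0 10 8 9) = (0 10 3 8 9) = [10, 1, 2, 8, 4, 5, 6, 7, 9, 0, 3]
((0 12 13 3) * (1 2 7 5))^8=((0 12 13 3)(1 2 7 5))^8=(13)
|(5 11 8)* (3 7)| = 6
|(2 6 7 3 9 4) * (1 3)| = 7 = |(1 3 9 4 2 6 7)|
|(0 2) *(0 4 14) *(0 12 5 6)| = 7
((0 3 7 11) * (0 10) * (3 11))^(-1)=((0 11 10)(3 7))^(-1)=(0 10 11)(3 7)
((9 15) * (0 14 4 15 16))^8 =(0 4 9)(14 15 16) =((0 14 4 15 9 16))^8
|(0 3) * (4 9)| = |(0 3)(4 9)| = 2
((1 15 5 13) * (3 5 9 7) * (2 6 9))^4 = ((1 15 2 6 9 7 3 5 13))^4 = (1 9 13 6 5 2 3 15 7)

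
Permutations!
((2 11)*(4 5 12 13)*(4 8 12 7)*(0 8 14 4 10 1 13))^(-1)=(0 12 8)(1 10 7 5 4 14 13)(2 11)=((0 8 12)(1 13 14 4 5 7 10)(2 11))^(-1)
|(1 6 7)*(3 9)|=|(1 6 7)(3 9)|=6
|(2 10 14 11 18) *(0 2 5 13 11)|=4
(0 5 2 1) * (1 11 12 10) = (0 5 2 11 12 10 1) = [5, 0, 11, 3, 4, 2, 6, 7, 8, 9, 1, 12, 10]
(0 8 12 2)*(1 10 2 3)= (0 8 12 3 1 10 2)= [8, 10, 0, 1, 4, 5, 6, 7, 12, 9, 2, 11, 3]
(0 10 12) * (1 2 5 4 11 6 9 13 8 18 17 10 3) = [3, 2, 5, 1, 11, 4, 9, 7, 18, 13, 12, 6, 0, 8, 14, 15, 16, 10, 17] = (0 3 1 2 5 4 11 6 9 13 8 18 17 10 12)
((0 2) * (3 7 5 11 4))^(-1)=(0 2)(3 4 11 5 7)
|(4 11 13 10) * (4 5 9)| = 6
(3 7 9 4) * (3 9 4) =(3 7 4 9) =[0, 1, 2, 7, 9, 5, 6, 4, 8, 3]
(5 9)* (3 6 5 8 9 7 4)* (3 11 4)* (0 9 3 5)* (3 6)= (0 9 8 6)(4 11)(5 7)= [9, 1, 2, 3, 11, 7, 0, 5, 6, 8, 10, 4]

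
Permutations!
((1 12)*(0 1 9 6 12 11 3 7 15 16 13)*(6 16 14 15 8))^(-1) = ((0 1 11 3 7 8 6 12 9 16 13)(14 15))^(-1) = (0 13 16 9 12 6 8 7 3 11 1)(14 15)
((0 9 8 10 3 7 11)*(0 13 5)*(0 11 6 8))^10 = ((0 9)(3 7 6 8 10)(5 11 13))^10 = (5 11 13)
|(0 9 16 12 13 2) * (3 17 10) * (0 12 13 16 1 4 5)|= |(0 9 1 4 5)(2 12 16 13)(3 17 10)|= 60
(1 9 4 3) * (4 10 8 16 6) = [0, 9, 2, 1, 3, 5, 4, 7, 16, 10, 8, 11, 12, 13, 14, 15, 6] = (1 9 10 8 16 6 4 3)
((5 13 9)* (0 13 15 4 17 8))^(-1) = (0 8 17 4 15 5 9 13)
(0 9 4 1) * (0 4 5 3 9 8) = (0 8)(1 4)(3 9 5) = [8, 4, 2, 9, 1, 3, 6, 7, 0, 5]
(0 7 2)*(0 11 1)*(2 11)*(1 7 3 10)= [3, 0, 2, 10, 4, 5, 6, 11, 8, 9, 1, 7]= (0 3 10 1)(7 11)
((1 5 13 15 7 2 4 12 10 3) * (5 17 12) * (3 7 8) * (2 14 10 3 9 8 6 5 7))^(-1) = (1 3 12 17)(2 10 14 7 4)(5 6 15 13)(8 9) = ((1 17 12 3)(2 4 7 14 10)(5 13 15 6)(8 9))^(-1)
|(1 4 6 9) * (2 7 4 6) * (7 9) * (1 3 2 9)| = |(1 6 7 4 9 3 2)| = 7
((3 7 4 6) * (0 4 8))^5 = (0 8 7 3 6 4)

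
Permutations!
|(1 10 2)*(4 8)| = 6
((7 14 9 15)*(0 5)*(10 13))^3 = ((0 5)(7 14 9 15)(10 13))^3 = (0 5)(7 15 9 14)(10 13)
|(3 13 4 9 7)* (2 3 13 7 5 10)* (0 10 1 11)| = |(0 10 2 3 7 13 4 9 5 1 11)| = 11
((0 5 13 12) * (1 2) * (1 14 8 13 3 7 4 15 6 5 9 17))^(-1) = ((0 9 17 1 2 14 8 13 12)(3 7 4 15 6 5))^(-1) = (0 12 13 8 14 2 1 17 9)(3 5 6 15 4 7)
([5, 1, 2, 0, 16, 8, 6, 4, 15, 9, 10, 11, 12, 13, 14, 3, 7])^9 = (16)(0 3 15 8 5)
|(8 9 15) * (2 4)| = |(2 4)(8 9 15)| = 6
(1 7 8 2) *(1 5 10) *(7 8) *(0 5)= [5, 8, 0, 3, 4, 10, 6, 7, 2, 9, 1]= (0 5 10 1 8 2)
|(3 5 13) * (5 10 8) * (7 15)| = |(3 10 8 5 13)(7 15)| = 10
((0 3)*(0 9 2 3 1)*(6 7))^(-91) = ((0 1)(2 3 9)(6 7))^(-91) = (0 1)(2 9 3)(6 7)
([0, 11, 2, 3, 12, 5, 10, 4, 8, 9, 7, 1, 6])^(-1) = [0, 11, 2, 3, 7, 5, 12, 10, 8, 9, 6, 1, 4]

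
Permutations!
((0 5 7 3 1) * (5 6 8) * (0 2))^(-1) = (0 2 1 3 7 5 8 6)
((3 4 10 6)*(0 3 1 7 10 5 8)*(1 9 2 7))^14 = ((0 3 4 5 8)(2 7 10 6 9))^14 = (0 8 5 4 3)(2 9 6 10 7)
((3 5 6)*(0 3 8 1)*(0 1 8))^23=(8)(0 6 5 3)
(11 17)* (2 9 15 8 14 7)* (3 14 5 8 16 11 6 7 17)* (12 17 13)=[0, 1, 9, 14, 4, 8, 7, 2, 5, 15, 10, 3, 17, 12, 13, 16, 11, 6]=(2 9 15 16 11 3 14 13 12 17 6 7)(5 8)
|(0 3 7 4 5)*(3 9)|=6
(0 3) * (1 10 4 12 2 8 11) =(0 3)(1 10 4 12 2 8 11) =[3, 10, 8, 0, 12, 5, 6, 7, 11, 9, 4, 1, 2]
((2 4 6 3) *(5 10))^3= ((2 4 6 3)(5 10))^3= (2 3 6 4)(5 10)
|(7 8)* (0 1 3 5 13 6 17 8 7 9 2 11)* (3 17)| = 28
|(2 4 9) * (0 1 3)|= |(0 1 3)(2 4 9)|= 3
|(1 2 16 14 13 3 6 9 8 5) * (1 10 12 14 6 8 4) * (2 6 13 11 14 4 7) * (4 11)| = 15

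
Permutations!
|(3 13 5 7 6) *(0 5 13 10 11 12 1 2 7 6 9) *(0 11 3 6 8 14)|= |(0 5 8 14)(1 2 7 9 11 12)(3 10)|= 12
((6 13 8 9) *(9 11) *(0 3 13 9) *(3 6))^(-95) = (0 3 11 9 8 6 13)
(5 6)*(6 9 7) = [0, 1, 2, 3, 4, 9, 5, 6, 8, 7] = (5 9 7 6)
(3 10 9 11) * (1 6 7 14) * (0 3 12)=[3, 6, 2, 10, 4, 5, 7, 14, 8, 11, 9, 12, 0, 13, 1]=(0 3 10 9 11 12)(1 6 7 14)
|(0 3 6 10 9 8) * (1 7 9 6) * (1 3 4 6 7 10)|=|(0 4 6 1 10 7 9 8)|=8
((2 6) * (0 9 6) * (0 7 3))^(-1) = (0 3 7 2 6 9)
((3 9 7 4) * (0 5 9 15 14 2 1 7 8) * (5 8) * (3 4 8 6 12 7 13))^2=(0 12 8 6 7)(1 3 14)(2 13 15)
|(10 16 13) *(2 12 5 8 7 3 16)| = |(2 12 5 8 7 3 16 13 10)| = 9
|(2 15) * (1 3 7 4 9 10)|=6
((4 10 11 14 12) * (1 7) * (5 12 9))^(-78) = (4 12 5 9 14 11 10)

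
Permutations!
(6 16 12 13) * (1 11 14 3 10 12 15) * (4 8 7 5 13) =[0, 11, 2, 10, 8, 13, 16, 5, 7, 9, 12, 14, 4, 6, 3, 1, 15] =(1 11 14 3 10 12 4 8 7 5 13 6 16 15)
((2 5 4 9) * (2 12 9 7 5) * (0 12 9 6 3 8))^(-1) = ((0 12 6 3 8)(4 7 5))^(-1) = (0 8 3 6 12)(4 5 7)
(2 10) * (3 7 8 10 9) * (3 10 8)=(2 9 10)(3 7)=[0, 1, 9, 7, 4, 5, 6, 3, 8, 10, 2]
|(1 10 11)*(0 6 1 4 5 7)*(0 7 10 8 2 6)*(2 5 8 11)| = |(1 11 4 8 5 10 2 6)| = 8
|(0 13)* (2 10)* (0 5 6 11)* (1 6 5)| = |(0 13 1 6 11)(2 10)| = 10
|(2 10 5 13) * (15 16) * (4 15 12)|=4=|(2 10 5 13)(4 15 16 12)|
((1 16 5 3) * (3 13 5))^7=(1 16 3)(5 13)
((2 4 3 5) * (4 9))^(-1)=(2 5 3 4 9)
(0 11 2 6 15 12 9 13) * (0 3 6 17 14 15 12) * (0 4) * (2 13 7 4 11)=(0 2 17 14 15 11 13 3 6 12 9 7 4)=[2, 1, 17, 6, 0, 5, 12, 4, 8, 7, 10, 13, 9, 3, 15, 11, 16, 14]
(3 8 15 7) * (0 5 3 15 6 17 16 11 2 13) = (0 5 3 8 6 17 16 11 2 13)(7 15) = [5, 1, 13, 8, 4, 3, 17, 15, 6, 9, 10, 2, 12, 0, 14, 7, 11, 16]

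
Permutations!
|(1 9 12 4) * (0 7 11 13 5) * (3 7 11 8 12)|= 28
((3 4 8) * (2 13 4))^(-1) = (2 3 8 4 13)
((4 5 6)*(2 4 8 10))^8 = (2 5 8)(4 6 10) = ((2 4 5 6 8 10))^8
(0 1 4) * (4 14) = (0 1 14 4) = [1, 14, 2, 3, 0, 5, 6, 7, 8, 9, 10, 11, 12, 13, 4]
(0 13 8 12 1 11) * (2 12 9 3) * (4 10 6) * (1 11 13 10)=(0 10 6 4 1 13 8 9 3 2 12 11)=[10, 13, 12, 2, 1, 5, 4, 7, 9, 3, 6, 0, 11, 8]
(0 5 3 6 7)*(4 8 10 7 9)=(0 5 3 6 9 4 8 10 7)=[5, 1, 2, 6, 8, 3, 9, 0, 10, 4, 7]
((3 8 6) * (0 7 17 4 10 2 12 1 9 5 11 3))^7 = (0 1)(2 8)(3 10)(4 11)(5 17)(6 12)(7 9)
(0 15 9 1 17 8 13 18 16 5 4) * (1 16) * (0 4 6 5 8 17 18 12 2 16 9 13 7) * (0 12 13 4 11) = (0 15 4 11)(1 18)(2 16 8 7 12)(5 6) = [15, 18, 16, 3, 11, 6, 5, 12, 7, 9, 10, 0, 2, 13, 14, 4, 8, 17, 1]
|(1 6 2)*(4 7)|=6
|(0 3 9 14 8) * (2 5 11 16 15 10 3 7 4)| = 13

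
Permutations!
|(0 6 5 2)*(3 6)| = 5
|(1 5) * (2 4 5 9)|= |(1 9 2 4 5)|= 5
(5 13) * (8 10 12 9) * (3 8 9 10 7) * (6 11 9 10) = (3 8 7)(5 13)(6 11 9 10 12) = [0, 1, 2, 8, 4, 13, 11, 3, 7, 10, 12, 9, 6, 5]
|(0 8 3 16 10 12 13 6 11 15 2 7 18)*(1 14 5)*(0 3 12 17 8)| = |(1 14 5)(2 7 18 3 16 10 17 8 12 13 6 11 15)| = 39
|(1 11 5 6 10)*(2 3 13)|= 15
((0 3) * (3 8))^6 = ((0 8 3))^6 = (8)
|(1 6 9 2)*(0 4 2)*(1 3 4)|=12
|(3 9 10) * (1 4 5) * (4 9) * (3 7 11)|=8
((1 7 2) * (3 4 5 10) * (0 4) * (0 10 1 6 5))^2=(10)(1 2 5 7 6)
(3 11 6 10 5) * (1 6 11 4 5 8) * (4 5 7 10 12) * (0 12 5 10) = (0 12 4 7)(1 6 5 3 10 8) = [12, 6, 2, 10, 7, 3, 5, 0, 1, 9, 8, 11, 4]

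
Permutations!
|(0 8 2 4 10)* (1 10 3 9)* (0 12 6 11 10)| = 28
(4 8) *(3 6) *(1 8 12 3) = (1 8 4 12 3 6) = [0, 8, 2, 6, 12, 5, 1, 7, 4, 9, 10, 11, 3]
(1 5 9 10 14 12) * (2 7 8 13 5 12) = (1 12)(2 7 8 13 5 9 10 14) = [0, 12, 7, 3, 4, 9, 6, 8, 13, 10, 14, 11, 1, 5, 2]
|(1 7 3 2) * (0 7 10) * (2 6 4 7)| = |(0 2 1 10)(3 6 4 7)| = 4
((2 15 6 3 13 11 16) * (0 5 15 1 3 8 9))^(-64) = ((0 5 15 6 8 9)(1 3 13 11 16 2))^(-64) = (0 15 8)(1 13 16)(2 3 11)(5 6 9)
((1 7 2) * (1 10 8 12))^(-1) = (1 12 8 10 2 7)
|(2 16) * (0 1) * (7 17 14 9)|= |(0 1)(2 16)(7 17 14 9)|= 4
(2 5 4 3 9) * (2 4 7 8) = (2 5 7 8)(3 9 4) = [0, 1, 5, 9, 3, 7, 6, 8, 2, 4]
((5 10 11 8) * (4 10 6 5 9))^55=(11)(5 6)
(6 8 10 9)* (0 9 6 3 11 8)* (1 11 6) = (0 9 3 6)(1 11 8 10) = [9, 11, 2, 6, 4, 5, 0, 7, 10, 3, 1, 8]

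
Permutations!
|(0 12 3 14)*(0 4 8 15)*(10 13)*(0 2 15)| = |(0 12 3 14 4 8)(2 15)(10 13)| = 6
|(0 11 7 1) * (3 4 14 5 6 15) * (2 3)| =28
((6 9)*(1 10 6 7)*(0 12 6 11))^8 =(12)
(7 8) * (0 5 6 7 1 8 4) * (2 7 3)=(0 5 6 3 2 7 4)(1 8)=[5, 8, 7, 2, 0, 6, 3, 4, 1]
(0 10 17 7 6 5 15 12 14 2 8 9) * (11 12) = (0 10 17 7 6 5 15 11 12 14 2 8 9) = [10, 1, 8, 3, 4, 15, 5, 6, 9, 0, 17, 12, 14, 13, 2, 11, 16, 7]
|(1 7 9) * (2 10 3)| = |(1 7 9)(2 10 3)| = 3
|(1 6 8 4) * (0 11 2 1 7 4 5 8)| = |(0 11 2 1 6)(4 7)(5 8)| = 10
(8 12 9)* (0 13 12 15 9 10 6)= (0 13 12 10 6)(8 15 9)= [13, 1, 2, 3, 4, 5, 0, 7, 15, 8, 6, 11, 10, 12, 14, 9]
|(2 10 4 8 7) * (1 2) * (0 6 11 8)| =9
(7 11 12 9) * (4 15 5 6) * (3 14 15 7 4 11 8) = (3 14 15 5 6 11 12 9 4 7 8) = [0, 1, 2, 14, 7, 6, 11, 8, 3, 4, 10, 12, 9, 13, 15, 5]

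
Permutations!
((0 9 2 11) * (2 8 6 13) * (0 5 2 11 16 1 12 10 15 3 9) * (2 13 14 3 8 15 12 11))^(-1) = ((1 11 5 13 2 16)(3 9 15 8 6 14)(10 12))^(-1) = (1 16 2 13 5 11)(3 14 6 8 15 9)(10 12)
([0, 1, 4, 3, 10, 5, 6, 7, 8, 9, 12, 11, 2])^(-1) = (2 12 10 4)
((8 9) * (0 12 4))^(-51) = (12)(8 9)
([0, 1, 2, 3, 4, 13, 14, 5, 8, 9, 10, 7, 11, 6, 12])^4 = (5 12 13 11 6 7 14)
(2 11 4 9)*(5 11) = (2 5 11 4 9) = [0, 1, 5, 3, 9, 11, 6, 7, 8, 2, 10, 4]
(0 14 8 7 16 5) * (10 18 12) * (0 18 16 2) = (0 14 8 7 2)(5 18 12 10 16) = [14, 1, 0, 3, 4, 18, 6, 2, 7, 9, 16, 11, 10, 13, 8, 15, 5, 17, 12]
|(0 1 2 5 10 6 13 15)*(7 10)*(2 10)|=|(0 1 10 6 13 15)(2 5 7)|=6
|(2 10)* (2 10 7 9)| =|(10)(2 7 9)| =3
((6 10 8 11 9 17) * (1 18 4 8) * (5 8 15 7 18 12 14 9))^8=((1 12 14 9 17 6 10)(4 15 7 18)(5 8 11))^8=(18)(1 12 14 9 17 6 10)(5 11 8)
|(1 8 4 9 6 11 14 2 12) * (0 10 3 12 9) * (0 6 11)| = |(0 10 3 12 1 8 4 6)(2 9 11 14)| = 8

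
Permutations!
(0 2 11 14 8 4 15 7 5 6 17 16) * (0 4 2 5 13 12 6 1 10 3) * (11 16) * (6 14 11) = [5, 10, 16, 0, 15, 1, 17, 13, 2, 9, 3, 11, 14, 12, 8, 7, 4, 6] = (0 5 1 10 3)(2 16 4 15 7 13 12 14 8)(6 17)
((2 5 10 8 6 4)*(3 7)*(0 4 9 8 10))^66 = (10)(0 2)(4 5)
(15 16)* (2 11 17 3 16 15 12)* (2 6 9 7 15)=[0, 1, 11, 16, 4, 5, 9, 15, 8, 7, 10, 17, 6, 13, 14, 2, 12, 3]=(2 11 17 3 16 12 6 9 7 15)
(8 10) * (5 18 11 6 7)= [0, 1, 2, 3, 4, 18, 7, 5, 10, 9, 8, 6, 12, 13, 14, 15, 16, 17, 11]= (5 18 11 6 7)(8 10)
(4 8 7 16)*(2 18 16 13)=(2 18 16 4 8 7 13)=[0, 1, 18, 3, 8, 5, 6, 13, 7, 9, 10, 11, 12, 2, 14, 15, 4, 17, 16]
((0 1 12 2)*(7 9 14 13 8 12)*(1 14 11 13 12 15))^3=(0 2 12 14)(1 11 15 9 8 7 13)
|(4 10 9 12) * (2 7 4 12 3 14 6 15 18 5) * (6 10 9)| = |(2 7 4 9 3 14 10 6 15 18 5)| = 11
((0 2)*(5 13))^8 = ((0 2)(5 13))^8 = (13)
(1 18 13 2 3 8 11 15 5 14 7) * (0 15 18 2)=[15, 2, 3, 8, 4, 14, 6, 1, 11, 9, 10, 18, 12, 0, 7, 5, 16, 17, 13]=(0 15 5 14 7 1 2 3 8 11 18 13)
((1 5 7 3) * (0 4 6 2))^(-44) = (7)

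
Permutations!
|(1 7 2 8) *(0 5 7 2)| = 3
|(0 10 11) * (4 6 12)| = 3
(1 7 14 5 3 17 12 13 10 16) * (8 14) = (1 7 8 14 5 3 17 12 13 10 16) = [0, 7, 2, 17, 4, 3, 6, 8, 14, 9, 16, 11, 13, 10, 5, 15, 1, 12]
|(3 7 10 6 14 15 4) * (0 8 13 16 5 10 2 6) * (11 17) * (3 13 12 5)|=|(0 8 12 5 10)(2 6 14 15 4 13 16 3 7)(11 17)|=90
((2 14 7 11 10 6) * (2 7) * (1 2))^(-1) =(1 14 2)(6 10 11 7)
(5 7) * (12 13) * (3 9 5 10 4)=(3 9 5 7 10 4)(12 13)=[0, 1, 2, 9, 3, 7, 6, 10, 8, 5, 4, 11, 13, 12]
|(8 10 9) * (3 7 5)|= 3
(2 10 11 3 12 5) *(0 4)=(0 4)(2 10 11 3 12 5)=[4, 1, 10, 12, 0, 2, 6, 7, 8, 9, 11, 3, 5]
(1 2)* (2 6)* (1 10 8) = (1 6 2 10 8) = [0, 6, 10, 3, 4, 5, 2, 7, 1, 9, 8]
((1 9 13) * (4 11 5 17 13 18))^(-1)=((1 9 18 4 11 5 17 13))^(-1)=(1 13 17 5 11 4 18 9)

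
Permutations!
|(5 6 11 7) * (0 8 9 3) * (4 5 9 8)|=|(0 4 5 6 11 7 9 3)|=8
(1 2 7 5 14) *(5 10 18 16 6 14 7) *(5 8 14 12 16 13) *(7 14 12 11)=(1 2 8 12 16 6 11 7 10 18 13 5 14)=[0, 2, 8, 3, 4, 14, 11, 10, 12, 9, 18, 7, 16, 5, 1, 15, 6, 17, 13]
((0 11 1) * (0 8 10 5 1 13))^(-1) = ((0 11 13)(1 8 10 5))^(-1) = (0 13 11)(1 5 10 8)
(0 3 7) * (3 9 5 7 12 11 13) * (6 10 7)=(0 9 5 6 10 7)(3 12 11 13)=[9, 1, 2, 12, 4, 6, 10, 0, 8, 5, 7, 13, 11, 3]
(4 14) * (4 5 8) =(4 14 5 8) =[0, 1, 2, 3, 14, 8, 6, 7, 4, 9, 10, 11, 12, 13, 5]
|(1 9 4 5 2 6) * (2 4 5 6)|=5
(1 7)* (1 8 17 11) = (1 7 8 17 11) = [0, 7, 2, 3, 4, 5, 6, 8, 17, 9, 10, 1, 12, 13, 14, 15, 16, 11]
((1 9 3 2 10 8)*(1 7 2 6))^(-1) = (1 6 3 9)(2 7 8 10)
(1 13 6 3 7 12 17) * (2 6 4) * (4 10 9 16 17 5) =(1 13 10 9 16 17)(2 6 3 7 12 5 4) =[0, 13, 6, 7, 2, 4, 3, 12, 8, 16, 9, 11, 5, 10, 14, 15, 17, 1]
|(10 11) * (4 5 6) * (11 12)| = |(4 5 6)(10 12 11)| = 3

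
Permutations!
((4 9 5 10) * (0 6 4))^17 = (0 10 5 9 4 6)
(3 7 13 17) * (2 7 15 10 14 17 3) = (2 7 13 3 15 10 14 17) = [0, 1, 7, 15, 4, 5, 6, 13, 8, 9, 14, 11, 12, 3, 17, 10, 16, 2]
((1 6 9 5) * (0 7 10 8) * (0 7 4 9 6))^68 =((0 4 9 5 1)(7 10 8))^68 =(0 5 4 1 9)(7 8 10)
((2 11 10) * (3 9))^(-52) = (2 10 11)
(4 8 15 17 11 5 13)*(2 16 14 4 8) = [0, 1, 16, 3, 2, 13, 6, 7, 15, 9, 10, 5, 12, 8, 4, 17, 14, 11] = (2 16 14 4)(5 13 8 15 17 11)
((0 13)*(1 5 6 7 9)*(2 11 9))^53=((0 13)(1 5 6 7 2 11 9))^53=(0 13)(1 2 5 11 6 9 7)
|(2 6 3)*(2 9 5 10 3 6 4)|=|(2 4)(3 9 5 10)|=4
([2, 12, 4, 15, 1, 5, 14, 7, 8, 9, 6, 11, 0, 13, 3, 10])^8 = [1, 2, 12, 6, 0, 5, 15, 7, 8, 9, 3, 11, 4, 13, 10, 14]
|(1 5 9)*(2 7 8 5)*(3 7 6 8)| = 6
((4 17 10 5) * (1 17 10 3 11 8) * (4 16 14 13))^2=((1 17 3 11 8)(4 10 5 16 14 13))^2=(1 3 8 17 11)(4 5 14)(10 16 13)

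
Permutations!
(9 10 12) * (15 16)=(9 10 12)(15 16)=[0, 1, 2, 3, 4, 5, 6, 7, 8, 10, 12, 11, 9, 13, 14, 16, 15]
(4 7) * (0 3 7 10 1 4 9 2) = [3, 4, 0, 7, 10, 5, 6, 9, 8, 2, 1] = (0 3 7 9 2)(1 4 10)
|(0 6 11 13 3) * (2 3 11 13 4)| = 7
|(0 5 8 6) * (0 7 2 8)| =4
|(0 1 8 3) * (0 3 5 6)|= 5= |(0 1 8 5 6)|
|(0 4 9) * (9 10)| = |(0 4 10 9)| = 4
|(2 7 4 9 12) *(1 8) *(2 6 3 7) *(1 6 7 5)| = |(1 8 6 3 5)(4 9 12 7)| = 20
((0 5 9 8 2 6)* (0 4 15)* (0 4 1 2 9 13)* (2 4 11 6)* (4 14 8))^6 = ((0 5 13)(1 14 8 9 4 15 11 6))^6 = (1 11 4 8)(6 15 9 14)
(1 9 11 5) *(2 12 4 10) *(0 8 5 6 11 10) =(0 8 5 1 9 10 2 12 4)(6 11) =[8, 9, 12, 3, 0, 1, 11, 7, 5, 10, 2, 6, 4]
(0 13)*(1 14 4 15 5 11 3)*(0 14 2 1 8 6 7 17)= (0 13 14 4 15 5 11 3 8 6 7 17)(1 2)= [13, 2, 1, 8, 15, 11, 7, 17, 6, 9, 10, 3, 12, 14, 4, 5, 16, 0]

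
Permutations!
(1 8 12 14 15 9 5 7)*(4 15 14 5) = (1 8 12 5 7)(4 15 9) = [0, 8, 2, 3, 15, 7, 6, 1, 12, 4, 10, 11, 5, 13, 14, 9]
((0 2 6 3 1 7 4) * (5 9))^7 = (5 9)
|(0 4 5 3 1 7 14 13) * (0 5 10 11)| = 12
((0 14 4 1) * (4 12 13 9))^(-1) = (0 1 4 9 13 12 14) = ((0 14 12 13 9 4 1))^(-1)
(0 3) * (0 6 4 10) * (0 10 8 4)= (10)(0 3 6)(4 8)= [3, 1, 2, 6, 8, 5, 0, 7, 4, 9, 10]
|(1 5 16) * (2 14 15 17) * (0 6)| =12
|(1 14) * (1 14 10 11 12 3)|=5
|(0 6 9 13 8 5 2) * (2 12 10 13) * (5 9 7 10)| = |(0 6 7 10 13 8 9 2)(5 12)| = 8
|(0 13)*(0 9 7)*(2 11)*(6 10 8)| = |(0 13 9 7)(2 11)(6 10 8)| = 12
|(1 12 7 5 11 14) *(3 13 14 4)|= |(1 12 7 5 11 4 3 13 14)|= 9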